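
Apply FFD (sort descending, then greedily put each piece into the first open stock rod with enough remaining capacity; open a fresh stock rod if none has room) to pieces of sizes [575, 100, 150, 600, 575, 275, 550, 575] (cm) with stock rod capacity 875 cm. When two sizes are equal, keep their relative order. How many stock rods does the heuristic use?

Sorted descending: 600, 575, 575, 575, 550, 275, 150, 100.
  600 → stock rod 1 (new)  [load 600/875]
  575 → stock rod 2 (new)  [load 575/875]
  575 → stock rod 3 (new)  [load 575/875]
  575 → stock rod 4 (new)  [load 575/875]
  550 → stock rod 5 (new)  [load 550/875]
  275 → stock rod 1  [load 875/875]
  150 → stock rod 2  [load 725/875]
  100 → stock rod 2  [load 825/875]
5 stock rods opened.

5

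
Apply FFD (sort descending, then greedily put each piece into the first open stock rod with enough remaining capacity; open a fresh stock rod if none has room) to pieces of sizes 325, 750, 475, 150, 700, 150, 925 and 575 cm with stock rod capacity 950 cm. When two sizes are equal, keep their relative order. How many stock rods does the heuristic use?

5

Sorted descending: 925, 750, 700, 575, 475, 325, 150, 150.
  925 → stock rod 1 (new)  [load 925/950]
  750 → stock rod 2 (new)  [load 750/950]
  700 → stock rod 3 (new)  [load 700/950]
  575 → stock rod 4 (new)  [load 575/950]
  475 → stock rod 5 (new)  [load 475/950]
  325 → stock rod 4  [load 900/950]
  150 → stock rod 2  [load 900/950]
  150 → stock rod 3  [load 850/950]
5 stock rods opened.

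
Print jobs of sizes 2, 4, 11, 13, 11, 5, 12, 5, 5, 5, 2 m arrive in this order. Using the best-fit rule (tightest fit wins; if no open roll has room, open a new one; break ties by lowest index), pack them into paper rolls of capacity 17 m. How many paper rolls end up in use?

  2 → roll 1 (new)  [load 2/17]
  4 → roll 1  [load 6/17]
  11 → roll 1  [load 17/17]
  13 → roll 2 (new)  [load 13/17]
  11 → roll 3 (new)  [load 11/17]
  5 → roll 3  [load 16/17]
  12 → roll 4 (new)  [load 12/17]
  5 → roll 4  [load 17/17]
  5 → roll 5 (new)  [load 5/17]
  5 → roll 5  [load 10/17]
  2 → roll 2  [load 15/17]
5 paper rolls opened.

5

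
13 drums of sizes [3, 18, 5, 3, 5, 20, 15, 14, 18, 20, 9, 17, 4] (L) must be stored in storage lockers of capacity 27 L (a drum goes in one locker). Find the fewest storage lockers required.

Total = 20 + 20 + 18 + 18 + 17 + 15 + 14 + 9 + 5 + 5 + 4 + 3 + 3 = 151 L.
Lower bound: ⌈151/27⌉ = 6 storage lockers.
Also, 7 drums each exceed 27/2 L, and no two of those can share a locker, so at least 7 storage lockers are needed.
A packing using 7 storage lockers:
  locker 1: 20 + 5 = 25
  locker 2: 20 + 5 = 25
  locker 3: 18 + 9 = 27
  locker 4: 18 + 4 + 3 = 25
  locker 5: 17 + 3 = 20
  locker 6: 15 = 15
  locker 7: 14 = 14
This matches the lower bound, so 7 is optimal.

7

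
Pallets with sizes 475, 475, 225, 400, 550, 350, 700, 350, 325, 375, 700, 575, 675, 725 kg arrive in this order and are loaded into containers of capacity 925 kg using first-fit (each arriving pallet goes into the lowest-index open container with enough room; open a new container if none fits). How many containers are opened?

  475 → container 1 (new)  [load 475/925]
  475 → container 2 (new)  [load 475/925]
  225 → container 1  [load 700/925]
  400 → container 2  [load 875/925]
  550 → container 3 (new)  [load 550/925]
  350 → container 3  [load 900/925]
  700 → container 4 (new)  [load 700/925]
  350 → container 5 (new)  [load 350/925]
  325 → container 5  [load 675/925]
  375 → container 6 (new)  [load 375/925]
  700 → container 7 (new)  [load 700/925]
  575 → container 8 (new)  [load 575/925]
  675 → container 9 (new)  [load 675/925]
  725 → container 10 (new)  [load 725/925]
10 containers opened.

10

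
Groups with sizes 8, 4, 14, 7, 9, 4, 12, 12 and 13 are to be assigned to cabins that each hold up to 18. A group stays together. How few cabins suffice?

6

Total = 14 + 13 + 12 + 12 + 9 + 8 + 7 + 4 + 4 = 83.
Lower bound: ⌈83/18⌉ = 5 cabins.
A packing using 6 cabins:
  cabin 1: 14 + 4 = 18
  cabin 2: 13 + 4 = 17
  cabin 3: 12 = 12
  cabin 4: 12 = 12
  cabin 5: 9 + 8 = 17
  cabin 6: 7 = 7
No arrangement into 5 cabins stays within capacity, so 6 is optimal.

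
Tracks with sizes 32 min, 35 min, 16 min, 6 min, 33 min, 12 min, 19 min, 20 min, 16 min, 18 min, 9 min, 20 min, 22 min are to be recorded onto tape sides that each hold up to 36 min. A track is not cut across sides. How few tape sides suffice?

8

Total = 35 + 33 + 32 + 22 + 20 + 20 + 19 + 18 + 16 + 16 + 12 + 9 + 6 = 258 min.
Lower bound: ⌈258/36⌉ = 8 tape sides.
A packing using 8 tape sides:
  side 1: 35 = 35
  side 2: 33 = 33
  side 3: 32 = 32
  side 4: 22 + 12 = 34
  side 5: 20 + 16 = 36
  side 6: 20 + 16 = 36
  side 7: 19 + 9 + 6 = 34
  side 8: 18 = 18
This matches the lower bound, so 8 is optimal.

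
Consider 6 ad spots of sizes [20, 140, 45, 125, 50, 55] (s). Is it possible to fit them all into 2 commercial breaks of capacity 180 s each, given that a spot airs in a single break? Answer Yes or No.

No

Total = 435 s; ⌈435/180⌉ = 3.
At least 3 commercial breaks are required, but only 2 are allowed.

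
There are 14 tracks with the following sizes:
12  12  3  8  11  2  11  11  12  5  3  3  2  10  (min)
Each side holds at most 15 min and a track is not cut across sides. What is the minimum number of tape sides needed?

Total = 12 + 12 + 12 + 11 + 11 + 11 + 10 + 8 + 5 + 3 + 3 + 3 + 2 + 2 = 105 min.
Lower bound: ⌈105/15⌉ = 7 tape sides.
Also, 8 tracks each exceed 15/2 min, and no two of those can share a side, so at least 8 tape sides are needed.
A packing using 8 tape sides:
  side 1: 12 + 3 = 15
  side 2: 12 + 3 = 15
  side 3: 12 + 3 = 15
  side 4: 11 + 2 + 2 = 15
  side 5: 11 = 11
  side 6: 11 = 11
  side 7: 10 + 5 = 15
  side 8: 8 = 8
This matches the lower bound, so 8 is optimal.

8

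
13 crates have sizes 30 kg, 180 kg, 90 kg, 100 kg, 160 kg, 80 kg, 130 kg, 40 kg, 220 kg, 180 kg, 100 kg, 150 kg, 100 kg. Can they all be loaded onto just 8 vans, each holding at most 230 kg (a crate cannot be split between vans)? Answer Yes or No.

A valid assignment using 8 vans:
  van 1: 220 = 220
  van 2: 180 + 40 = 220
  van 3: 180 + 30 = 210
  van 4: 160 = 160
  van 5: 150 + 80 = 230
  van 6: 130 + 100 = 230
  van 7: 100 + 100 = 200
  van 8: 90 = 90
Every load is within 230 kg, so 8 vans suffice.

Yes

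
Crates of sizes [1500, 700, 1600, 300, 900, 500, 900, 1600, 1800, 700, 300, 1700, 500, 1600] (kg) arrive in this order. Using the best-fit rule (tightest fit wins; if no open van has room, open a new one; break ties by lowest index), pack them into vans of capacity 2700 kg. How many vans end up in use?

7

  1500 → van 1 (new)  [load 1500/2700]
  700 → van 1  [load 2200/2700]
  1600 → van 2 (new)  [load 1600/2700]
  300 → van 1  [load 2500/2700]
  900 → van 2  [load 2500/2700]
  500 → van 3 (new)  [load 500/2700]
  900 → van 3  [load 1400/2700]
  1600 → van 4 (new)  [load 1600/2700]
  1800 → van 5 (new)  [load 1800/2700]
  700 → van 5  [load 2500/2700]
  300 → van 4  [load 1900/2700]
  1700 → van 6 (new)  [load 1700/2700]
  500 → van 4  [load 2400/2700]
  1600 → van 7 (new)  [load 1600/2700]
7 vans opened.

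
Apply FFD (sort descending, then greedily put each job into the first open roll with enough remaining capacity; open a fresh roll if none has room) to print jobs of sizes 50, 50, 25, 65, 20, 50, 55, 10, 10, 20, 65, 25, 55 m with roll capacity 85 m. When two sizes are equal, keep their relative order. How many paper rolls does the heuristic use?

Sorted descending: 65, 65, 55, 55, 50, 50, 50, 25, 25, 20, 20, 10, 10.
  65 → roll 1 (new)  [load 65/85]
  65 → roll 2 (new)  [load 65/85]
  55 → roll 3 (new)  [load 55/85]
  55 → roll 4 (new)  [load 55/85]
  50 → roll 5 (new)  [load 50/85]
  50 → roll 6 (new)  [load 50/85]
  50 → roll 7 (new)  [load 50/85]
  25 → roll 3  [load 80/85]
  25 → roll 4  [load 80/85]
  20 → roll 1  [load 85/85]
  20 → roll 2  [load 85/85]
  10 → roll 5  [load 60/85]
  10 → roll 5  [load 70/85]
7 paper rolls opened.

7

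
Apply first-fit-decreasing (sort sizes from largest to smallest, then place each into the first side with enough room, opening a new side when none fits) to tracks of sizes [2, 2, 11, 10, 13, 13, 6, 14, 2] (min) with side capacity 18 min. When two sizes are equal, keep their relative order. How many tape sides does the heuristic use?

Sorted descending: 14, 13, 13, 11, 10, 6, 2, 2, 2.
  14 → side 1 (new)  [load 14/18]
  13 → side 2 (new)  [load 13/18]
  13 → side 3 (new)  [load 13/18]
  11 → side 4 (new)  [load 11/18]
  10 → side 5 (new)  [load 10/18]
  6 → side 4  [load 17/18]
  2 → side 1  [load 16/18]
  2 → side 1  [load 18/18]
  2 → side 2  [load 15/18]
5 tape sides opened.

5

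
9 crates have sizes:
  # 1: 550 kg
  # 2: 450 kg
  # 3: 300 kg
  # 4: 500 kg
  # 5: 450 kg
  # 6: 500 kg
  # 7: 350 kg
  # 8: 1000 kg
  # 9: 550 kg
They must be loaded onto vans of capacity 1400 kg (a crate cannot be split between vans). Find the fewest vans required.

Total = 1000 + 550 + 550 + 500 + 500 + 450 + 450 + 350 + 300 = 4650 kg.
Lower bound: ⌈4650/1400⌉ = 4 vans.
A packing using 4 vans:
  van 1: 1000 + 350 = 1350
  van 2: 550 + 550 + 300 = 1400
  van 3: 500 + 500 = 1000
  van 4: 450 + 450 = 900
This matches the lower bound, so 4 is optimal.

4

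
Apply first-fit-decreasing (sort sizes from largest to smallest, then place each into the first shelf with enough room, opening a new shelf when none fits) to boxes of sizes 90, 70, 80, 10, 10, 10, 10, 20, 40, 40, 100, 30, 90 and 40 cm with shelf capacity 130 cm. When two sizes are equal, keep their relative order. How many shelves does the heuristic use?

5

Sorted descending: 100, 90, 90, 80, 70, 40, 40, 40, 30, 20, 10, 10, 10, 10.
  100 → shelf 1 (new)  [load 100/130]
  90 → shelf 2 (new)  [load 90/130]
  90 → shelf 3 (new)  [load 90/130]
  80 → shelf 4 (new)  [load 80/130]
  70 → shelf 5 (new)  [load 70/130]
  40 → shelf 2  [load 130/130]
  40 → shelf 3  [load 130/130]
  40 → shelf 4  [load 120/130]
  30 → shelf 1  [load 130/130]
  20 → shelf 5  [load 90/130]
  10 → shelf 4  [load 130/130]
  10 → shelf 5  [load 100/130]
  10 → shelf 5  [load 110/130]
  10 → shelf 5  [load 120/130]
5 shelves opened.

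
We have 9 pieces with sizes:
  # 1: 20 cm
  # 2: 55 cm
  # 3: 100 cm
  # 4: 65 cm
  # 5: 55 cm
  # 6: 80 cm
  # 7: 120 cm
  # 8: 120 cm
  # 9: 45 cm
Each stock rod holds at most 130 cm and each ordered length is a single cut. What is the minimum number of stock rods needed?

Total = 120 + 120 + 100 + 80 + 65 + 55 + 55 + 45 + 20 = 660 cm.
Lower bound: ⌈660/130⌉ = 6 stock rods.
A packing using 6 stock rods:
  stock rod 1: 120 = 120
  stock rod 2: 120 = 120
  stock rod 3: 100 + 20 = 120
  stock rod 4: 80 + 45 = 125
  stock rod 5: 65 + 55 = 120
  stock rod 6: 55 = 55
This matches the lower bound, so 6 is optimal.

6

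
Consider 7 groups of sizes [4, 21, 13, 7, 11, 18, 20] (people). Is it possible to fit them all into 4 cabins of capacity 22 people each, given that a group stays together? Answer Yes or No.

No

Total = 94 people; ⌈94/22⌉ = 5.
At least 5 cabins are required, but only 4 are allowed.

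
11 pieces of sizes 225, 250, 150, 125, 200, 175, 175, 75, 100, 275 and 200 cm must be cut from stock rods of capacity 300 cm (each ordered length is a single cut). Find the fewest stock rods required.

Total = 275 + 250 + 225 + 200 + 200 + 175 + 175 + 150 + 125 + 100 + 75 = 1950 cm.
Lower bound: ⌈1950/300⌉ = 7 stock rods.
A packing using 8 stock rods:
  stock rod 1: 275 = 275
  stock rod 2: 250 = 250
  stock rod 3: 225 + 75 = 300
  stock rod 4: 200 + 100 = 300
  stock rod 5: 200 = 200
  stock rod 6: 175 + 125 = 300
  stock rod 7: 175 = 175
  stock rod 8: 150 = 150
No arrangement into 7 stock rods stays within capacity, so 8 is optimal.

8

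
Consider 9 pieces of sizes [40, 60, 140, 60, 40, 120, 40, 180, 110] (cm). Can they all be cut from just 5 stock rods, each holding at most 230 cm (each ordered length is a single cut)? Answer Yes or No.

A valid assignment using 4 stock rods:
  stock rod 1: 180 + 40 = 220
  stock rod 2: 140 + 60 = 200
  stock rod 3: 120 + 110 = 230
  stock rod 4: 60 + 40 + 40 = 140
That uses only 4 ≤ 5, so 5 stock rods are enough.

Yes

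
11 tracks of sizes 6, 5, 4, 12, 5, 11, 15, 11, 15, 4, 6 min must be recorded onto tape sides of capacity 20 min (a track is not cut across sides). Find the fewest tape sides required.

5

Total = 15 + 15 + 12 + 11 + 11 + 6 + 6 + 5 + 5 + 4 + 4 = 94 min.
Lower bound: ⌈94/20⌉ = 5 tape sides.
A packing using 5 tape sides:
  side 1: 15 + 5 = 20
  side 2: 15 + 5 = 20
  side 3: 12 + 6 = 18
  side 4: 11 + 6 = 17
  side 5: 11 + 4 + 4 = 19
This matches the lower bound, so 5 is optimal.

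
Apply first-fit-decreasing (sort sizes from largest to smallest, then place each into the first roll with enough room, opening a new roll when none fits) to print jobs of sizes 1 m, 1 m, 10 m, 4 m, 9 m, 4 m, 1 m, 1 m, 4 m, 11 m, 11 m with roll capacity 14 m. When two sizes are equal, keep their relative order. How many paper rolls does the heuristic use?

Sorted descending: 11, 11, 10, 9, 4, 4, 4, 1, 1, 1, 1.
  11 → roll 1 (new)  [load 11/14]
  11 → roll 2 (new)  [load 11/14]
  10 → roll 3 (new)  [load 10/14]
  9 → roll 4 (new)  [load 9/14]
  4 → roll 3  [load 14/14]
  4 → roll 4  [load 13/14]
  4 → roll 5 (new)  [load 4/14]
  1 → roll 1  [load 12/14]
  1 → roll 1  [load 13/14]
  1 → roll 1  [load 14/14]
  1 → roll 2  [load 12/14]
5 paper rolls opened.

5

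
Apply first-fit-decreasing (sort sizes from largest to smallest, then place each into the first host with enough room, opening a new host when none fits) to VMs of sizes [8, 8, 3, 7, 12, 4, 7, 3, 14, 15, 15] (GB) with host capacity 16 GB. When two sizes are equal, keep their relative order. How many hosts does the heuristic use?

7

Sorted descending: 15, 15, 14, 12, 8, 8, 7, 7, 4, 3, 3.
  15 → host 1 (new)  [load 15/16]
  15 → host 2 (new)  [load 15/16]
  14 → host 3 (new)  [load 14/16]
  12 → host 4 (new)  [load 12/16]
  8 → host 5 (new)  [load 8/16]
  8 → host 5  [load 16/16]
  7 → host 6 (new)  [load 7/16]
  7 → host 6  [load 14/16]
  4 → host 4  [load 16/16]
  3 → host 7 (new)  [load 3/16]
  3 → host 7  [load 6/16]
7 hosts opened.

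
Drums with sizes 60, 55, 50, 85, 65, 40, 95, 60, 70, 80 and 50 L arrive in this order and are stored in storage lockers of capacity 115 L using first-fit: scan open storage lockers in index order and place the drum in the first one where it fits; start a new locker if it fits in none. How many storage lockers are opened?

8

  60 → locker 1 (new)  [load 60/115]
  55 → locker 1  [load 115/115]
  50 → locker 2 (new)  [load 50/115]
  85 → locker 3 (new)  [load 85/115]
  65 → locker 2  [load 115/115]
  40 → locker 4 (new)  [load 40/115]
  95 → locker 5 (new)  [load 95/115]
  60 → locker 4  [load 100/115]
  70 → locker 6 (new)  [load 70/115]
  80 → locker 7 (new)  [load 80/115]
  50 → locker 8 (new)  [load 50/115]
8 storage lockers opened.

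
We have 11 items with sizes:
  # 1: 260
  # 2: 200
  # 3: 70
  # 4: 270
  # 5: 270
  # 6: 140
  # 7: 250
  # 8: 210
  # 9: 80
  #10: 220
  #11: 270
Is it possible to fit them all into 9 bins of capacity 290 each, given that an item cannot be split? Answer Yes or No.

Yes

A valid assignment using 9 bins:
  bin 1: 270 = 270
  bin 2: 270 = 270
  bin 3: 270 = 270
  bin 4: 260 = 260
  bin 5: 250 = 250
  bin 6: 220 + 70 = 290
  bin 7: 210 + 80 = 290
  bin 8: 200 = 200
  bin 9: 140 = 140
Every load is within 290, so 9 bins suffice.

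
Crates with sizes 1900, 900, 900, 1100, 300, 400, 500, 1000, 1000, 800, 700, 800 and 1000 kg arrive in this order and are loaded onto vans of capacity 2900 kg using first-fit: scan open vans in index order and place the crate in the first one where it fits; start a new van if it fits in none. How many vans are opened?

5

  1900 → van 1 (new)  [load 1900/2900]
  900 → van 1  [load 2800/2900]
  900 → van 2 (new)  [load 900/2900]
  1100 → van 2  [load 2000/2900]
  300 → van 2  [load 2300/2900]
  400 → van 2  [load 2700/2900]
  500 → van 3 (new)  [load 500/2900]
  1000 → van 3  [load 1500/2900]
  1000 → van 3  [load 2500/2900]
  800 → van 4 (new)  [load 800/2900]
  700 → van 4  [load 1500/2900]
  800 → van 4  [load 2300/2900]
  1000 → van 5 (new)  [load 1000/2900]
5 vans opened.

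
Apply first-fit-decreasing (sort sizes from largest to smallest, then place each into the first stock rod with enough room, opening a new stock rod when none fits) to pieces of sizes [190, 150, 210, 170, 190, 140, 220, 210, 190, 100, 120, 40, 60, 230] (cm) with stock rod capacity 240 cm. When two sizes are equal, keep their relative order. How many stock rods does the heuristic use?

11

Sorted descending: 230, 220, 210, 210, 190, 190, 190, 170, 150, 140, 120, 100, 60, 40.
  230 → stock rod 1 (new)  [load 230/240]
  220 → stock rod 2 (new)  [load 220/240]
  210 → stock rod 3 (new)  [load 210/240]
  210 → stock rod 4 (new)  [load 210/240]
  190 → stock rod 5 (new)  [load 190/240]
  190 → stock rod 6 (new)  [load 190/240]
  190 → stock rod 7 (new)  [load 190/240]
  170 → stock rod 8 (new)  [load 170/240]
  150 → stock rod 9 (new)  [load 150/240]
  140 → stock rod 10 (new)  [load 140/240]
  120 → stock rod 11 (new)  [load 120/240]
  100 → stock rod 10  [load 240/240]
  60 → stock rod 8  [load 230/240]
  40 → stock rod 5  [load 230/240]
11 stock rods opened.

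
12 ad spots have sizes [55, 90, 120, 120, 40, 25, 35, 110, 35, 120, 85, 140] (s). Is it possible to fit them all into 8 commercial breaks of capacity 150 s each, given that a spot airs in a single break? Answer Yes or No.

A valid assignment using 8 commercial breaks:
  break 1: 140 = 140
  break 2: 120 + 25 = 145
  break 3: 120 = 120
  break 4: 120 = 120
  break 5: 110 + 40 = 150
  break 6: 90 + 55 = 145
  break 7: 85 + 35 = 120
  break 8: 35 = 35
Every load is within 150 s, so 8 commercial breaks suffice.

Yes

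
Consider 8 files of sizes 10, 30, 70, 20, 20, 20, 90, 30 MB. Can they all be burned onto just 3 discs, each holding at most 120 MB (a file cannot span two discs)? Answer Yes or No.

Yes

A valid assignment using 3 discs:
  disc 1: 90 + 30 = 120
  disc 2: 70 + 30 + 20 = 120
  disc 3: 20 + 20 + 10 = 50
Every load is within 120 MB, so 3 discs suffice.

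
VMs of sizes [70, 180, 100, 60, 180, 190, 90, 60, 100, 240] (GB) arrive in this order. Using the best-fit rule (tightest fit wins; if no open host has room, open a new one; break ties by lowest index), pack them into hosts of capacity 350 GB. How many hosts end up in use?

  70 → host 1 (new)  [load 70/350]
  180 → host 1  [load 250/350]
  100 → host 1  [load 350/350]
  60 → host 2 (new)  [load 60/350]
  180 → host 2  [load 240/350]
  190 → host 3 (new)  [load 190/350]
  90 → host 2  [load 330/350]
  60 → host 3  [load 250/350]
  100 → host 3  [load 350/350]
  240 → host 4 (new)  [load 240/350]
4 hosts opened.

4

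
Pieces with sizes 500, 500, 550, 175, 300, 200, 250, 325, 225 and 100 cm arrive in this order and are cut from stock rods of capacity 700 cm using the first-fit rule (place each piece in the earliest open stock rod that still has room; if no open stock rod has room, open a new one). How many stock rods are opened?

5

  500 → stock rod 1 (new)  [load 500/700]
  500 → stock rod 2 (new)  [load 500/700]
  550 → stock rod 3 (new)  [load 550/700]
  175 → stock rod 1  [load 675/700]
  300 → stock rod 4 (new)  [load 300/700]
  200 → stock rod 2  [load 700/700]
  250 → stock rod 4  [load 550/700]
  325 → stock rod 5 (new)  [load 325/700]
  225 → stock rod 5  [load 550/700]
  100 → stock rod 3  [load 650/700]
5 stock rods opened.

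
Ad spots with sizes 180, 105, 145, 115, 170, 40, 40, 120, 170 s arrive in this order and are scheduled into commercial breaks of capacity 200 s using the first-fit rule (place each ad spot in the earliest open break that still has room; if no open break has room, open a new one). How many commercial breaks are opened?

7

  180 → break 1 (new)  [load 180/200]
  105 → break 2 (new)  [load 105/200]
  145 → break 3 (new)  [load 145/200]
  115 → break 4 (new)  [load 115/200]
  170 → break 5 (new)  [load 170/200]
  40 → break 2  [load 145/200]
  40 → break 2  [load 185/200]
  120 → break 6 (new)  [load 120/200]
  170 → break 7 (new)  [load 170/200]
7 commercial breaks opened.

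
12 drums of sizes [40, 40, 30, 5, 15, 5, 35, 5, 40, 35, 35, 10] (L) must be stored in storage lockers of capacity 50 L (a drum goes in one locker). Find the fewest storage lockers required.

Total = 40 + 40 + 40 + 35 + 35 + 35 + 30 + 15 + 10 + 5 + 5 + 5 = 295 L.
Lower bound: ⌈295/50⌉ = 6 storage lockers.
Also, 7 drums each exceed 25 L, and no two of those can share a locker, so at least 7 storage lockers are needed.
A packing using 7 storage lockers:
  locker 1: 40 + 10 = 50
  locker 2: 40 + 5 + 5 = 50
  locker 3: 40 + 5 = 45
  locker 4: 35 + 15 = 50
  locker 5: 35 = 35
  locker 6: 35 = 35
  locker 7: 30 = 30
This matches the lower bound, so 7 is optimal.

7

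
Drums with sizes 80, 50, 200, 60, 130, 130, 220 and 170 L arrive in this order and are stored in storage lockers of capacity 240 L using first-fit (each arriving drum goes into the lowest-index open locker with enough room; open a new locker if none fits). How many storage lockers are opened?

  80 → locker 1 (new)  [load 80/240]
  50 → locker 1  [load 130/240]
  200 → locker 2 (new)  [load 200/240]
  60 → locker 1  [load 190/240]
  130 → locker 3 (new)  [load 130/240]
  130 → locker 4 (new)  [load 130/240]
  220 → locker 5 (new)  [load 220/240]
  170 → locker 6 (new)  [load 170/240]
6 storage lockers opened.

6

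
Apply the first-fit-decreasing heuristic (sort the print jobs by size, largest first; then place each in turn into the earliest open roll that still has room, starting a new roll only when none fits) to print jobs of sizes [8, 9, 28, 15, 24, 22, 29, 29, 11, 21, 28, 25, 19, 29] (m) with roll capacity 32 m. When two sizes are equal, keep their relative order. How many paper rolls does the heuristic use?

Sorted descending: 29, 29, 29, 28, 28, 25, 24, 22, 21, 19, 15, 11, 9, 8.
  29 → roll 1 (new)  [load 29/32]
  29 → roll 2 (new)  [load 29/32]
  29 → roll 3 (new)  [load 29/32]
  28 → roll 4 (new)  [load 28/32]
  28 → roll 5 (new)  [load 28/32]
  25 → roll 6 (new)  [load 25/32]
  24 → roll 7 (new)  [load 24/32]
  22 → roll 8 (new)  [load 22/32]
  21 → roll 9 (new)  [load 21/32]
  19 → roll 10 (new)  [load 19/32]
  15 → roll 11 (new)  [load 15/32]
  11 → roll 9  [load 32/32]
  9 → roll 8  [load 31/32]
  8 → roll 7  [load 32/32]
11 paper rolls opened.

11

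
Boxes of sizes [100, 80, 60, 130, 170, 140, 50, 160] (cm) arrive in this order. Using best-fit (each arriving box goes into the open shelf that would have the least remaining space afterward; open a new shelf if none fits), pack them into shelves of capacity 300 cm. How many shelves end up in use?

3

  100 → shelf 1 (new)  [load 100/300]
  80 → shelf 1  [load 180/300]
  60 → shelf 1  [load 240/300]
  130 → shelf 2 (new)  [load 130/300]
  170 → shelf 2  [load 300/300]
  140 → shelf 3 (new)  [load 140/300]
  50 → shelf 1  [load 290/300]
  160 → shelf 3  [load 300/300]
3 shelves opened.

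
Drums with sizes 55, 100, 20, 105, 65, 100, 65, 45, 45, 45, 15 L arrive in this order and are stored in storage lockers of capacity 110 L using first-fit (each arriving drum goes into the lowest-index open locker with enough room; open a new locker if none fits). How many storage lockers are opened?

  55 → locker 1 (new)  [load 55/110]
  100 → locker 2 (new)  [load 100/110]
  20 → locker 1  [load 75/110]
  105 → locker 3 (new)  [load 105/110]
  65 → locker 4 (new)  [load 65/110]
  100 → locker 5 (new)  [load 100/110]
  65 → locker 6 (new)  [load 65/110]
  45 → locker 4  [load 110/110]
  45 → locker 6  [load 110/110]
  45 → locker 7 (new)  [load 45/110]
  15 → locker 1  [load 90/110]
7 storage lockers opened.

7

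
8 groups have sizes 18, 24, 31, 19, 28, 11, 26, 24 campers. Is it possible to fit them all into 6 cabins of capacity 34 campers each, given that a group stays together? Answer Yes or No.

No

Total = 181 campers; ⌈181/34⌉ = 6.
7 groups each exceed half the capacity and cannot share a cabin, forcing at least 7 cabins.
At least 7 cabins are required, but only 6 are allowed.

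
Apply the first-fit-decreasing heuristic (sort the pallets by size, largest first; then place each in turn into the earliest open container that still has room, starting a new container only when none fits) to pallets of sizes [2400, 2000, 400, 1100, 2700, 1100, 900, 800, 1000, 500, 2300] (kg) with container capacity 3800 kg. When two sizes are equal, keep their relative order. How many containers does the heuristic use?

Sorted descending: 2700, 2400, 2300, 2000, 1100, 1100, 1000, 900, 800, 500, 400.
  2700 → container 1 (new)  [load 2700/3800]
  2400 → container 2 (new)  [load 2400/3800]
  2300 → container 3 (new)  [load 2300/3800]
  2000 → container 4 (new)  [load 2000/3800]
  1100 → container 1  [load 3800/3800]
  1100 → container 2  [load 3500/3800]
  1000 → container 3  [load 3300/3800]
  900 → container 4  [load 2900/3800]
  800 → container 4  [load 3700/3800]
  500 → container 3  [load 3800/3800]
  400 → container 5 (new)  [load 400/3800]
5 containers opened.

5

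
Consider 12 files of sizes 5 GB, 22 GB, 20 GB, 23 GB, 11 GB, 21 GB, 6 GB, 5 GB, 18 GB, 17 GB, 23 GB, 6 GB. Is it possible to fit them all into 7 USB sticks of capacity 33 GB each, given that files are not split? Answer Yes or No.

A valid assignment using 7 USB sticks:
  USB stick 1: 23 + 6 = 29
  USB stick 2: 23 + 6 = 29
  USB stick 3: 22 + 11 = 33
  USB stick 4: 21 + 5 + 5 = 31
  USB stick 5: 20 = 20
  USB stick 6: 18 = 18
  USB stick 7: 17 = 17
Every load is within 33 GB, so 7 USB sticks suffice.

Yes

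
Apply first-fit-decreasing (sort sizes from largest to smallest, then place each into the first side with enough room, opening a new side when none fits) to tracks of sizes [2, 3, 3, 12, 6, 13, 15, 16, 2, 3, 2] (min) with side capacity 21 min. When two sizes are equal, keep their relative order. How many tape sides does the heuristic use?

4

Sorted descending: 16, 15, 13, 12, 6, 3, 3, 3, 2, 2, 2.
  16 → side 1 (new)  [load 16/21]
  15 → side 2 (new)  [load 15/21]
  13 → side 3 (new)  [load 13/21]
  12 → side 4 (new)  [load 12/21]
  6 → side 2  [load 21/21]
  3 → side 1  [load 19/21]
  3 → side 3  [load 16/21]
  3 → side 3  [load 19/21]
  2 → side 1  [load 21/21]
  2 → side 3  [load 21/21]
  2 → side 4  [load 14/21]
4 tape sides opened.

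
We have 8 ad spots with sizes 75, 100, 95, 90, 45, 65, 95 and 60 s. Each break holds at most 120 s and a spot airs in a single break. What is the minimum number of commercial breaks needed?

Total = 100 + 95 + 95 + 90 + 75 + 65 + 60 + 45 = 625 s.
Lower bound: ⌈625/120⌉ = 6 commercial breaks.
A packing using 7 commercial breaks:
  break 1: 100 = 100
  break 2: 95 = 95
  break 3: 95 = 95
  break 4: 90 = 90
  break 5: 75 + 45 = 120
  break 6: 65 = 65
  break 7: 60 = 60
No arrangement into 6 commercial breaks stays within capacity, so 7 is optimal.

7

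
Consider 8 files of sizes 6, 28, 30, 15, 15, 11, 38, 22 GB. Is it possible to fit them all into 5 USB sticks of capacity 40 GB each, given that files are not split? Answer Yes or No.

Yes

A valid assignment using 5 USB sticks:
  USB stick 1: 38 = 38
  USB stick 2: 30 + 6 = 36
  USB stick 3: 28 + 11 = 39
  USB stick 4: 22 + 15 = 37
  USB stick 5: 15 = 15
Every load is within 40 GB, so 5 USB sticks suffice.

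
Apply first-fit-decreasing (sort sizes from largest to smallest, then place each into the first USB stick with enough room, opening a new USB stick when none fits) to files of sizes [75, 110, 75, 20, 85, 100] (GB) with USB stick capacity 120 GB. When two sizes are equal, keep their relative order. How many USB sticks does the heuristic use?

5

Sorted descending: 110, 100, 85, 75, 75, 20.
  110 → USB stick 1 (new)  [load 110/120]
  100 → USB stick 2 (new)  [load 100/120]
  85 → USB stick 3 (new)  [load 85/120]
  75 → USB stick 4 (new)  [load 75/120]
  75 → USB stick 5 (new)  [load 75/120]
  20 → USB stick 2  [load 120/120]
5 USB sticks opened.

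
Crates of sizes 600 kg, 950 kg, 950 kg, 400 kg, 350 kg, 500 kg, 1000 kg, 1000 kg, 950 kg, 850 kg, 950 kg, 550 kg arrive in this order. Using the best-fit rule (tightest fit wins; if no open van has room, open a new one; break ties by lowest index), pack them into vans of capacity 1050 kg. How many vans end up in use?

10

  600 → van 1 (new)  [load 600/1050]
  950 → van 2 (new)  [load 950/1050]
  950 → van 3 (new)  [load 950/1050]
  400 → van 1  [load 1000/1050]
  350 → van 4 (new)  [load 350/1050]
  500 → van 4  [load 850/1050]
  1000 → van 5 (new)  [load 1000/1050]
  1000 → van 6 (new)  [load 1000/1050]
  950 → van 7 (new)  [load 950/1050]
  850 → van 8 (new)  [load 850/1050]
  950 → van 9 (new)  [load 950/1050]
  550 → van 10 (new)  [load 550/1050]
10 vans opened.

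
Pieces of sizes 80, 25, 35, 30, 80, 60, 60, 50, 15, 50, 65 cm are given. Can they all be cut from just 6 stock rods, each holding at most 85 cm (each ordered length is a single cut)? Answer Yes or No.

No

Total = 550 cm; ⌈550/85⌉ = 7.
At least 7 stock rods are required, but only 6 are allowed.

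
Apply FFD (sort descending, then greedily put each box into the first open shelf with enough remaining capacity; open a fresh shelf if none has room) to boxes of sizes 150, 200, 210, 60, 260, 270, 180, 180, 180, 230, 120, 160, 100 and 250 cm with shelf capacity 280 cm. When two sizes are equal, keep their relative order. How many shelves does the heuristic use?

Sorted descending: 270, 260, 250, 230, 210, 200, 180, 180, 180, 160, 150, 120, 100, 60.
  270 → shelf 1 (new)  [load 270/280]
  260 → shelf 2 (new)  [load 260/280]
  250 → shelf 3 (new)  [load 250/280]
  230 → shelf 4 (new)  [load 230/280]
  210 → shelf 5 (new)  [load 210/280]
  200 → shelf 6 (new)  [load 200/280]
  180 → shelf 7 (new)  [load 180/280]
  180 → shelf 8 (new)  [load 180/280]
  180 → shelf 9 (new)  [load 180/280]
  160 → shelf 10 (new)  [load 160/280]
  150 → shelf 11 (new)  [load 150/280]
  120 → shelf 10  [load 280/280]
  100 → shelf 7  [load 280/280]
  60 → shelf 5  [load 270/280]
11 shelves opened.

11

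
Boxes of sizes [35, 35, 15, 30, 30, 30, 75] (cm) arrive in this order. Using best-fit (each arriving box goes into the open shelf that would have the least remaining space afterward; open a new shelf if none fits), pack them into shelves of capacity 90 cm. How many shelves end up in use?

3

  35 → shelf 1 (new)  [load 35/90]
  35 → shelf 1  [load 70/90]
  15 → shelf 1  [load 85/90]
  30 → shelf 2 (new)  [load 30/90]
  30 → shelf 2  [load 60/90]
  30 → shelf 2  [load 90/90]
  75 → shelf 3 (new)  [load 75/90]
3 shelves opened.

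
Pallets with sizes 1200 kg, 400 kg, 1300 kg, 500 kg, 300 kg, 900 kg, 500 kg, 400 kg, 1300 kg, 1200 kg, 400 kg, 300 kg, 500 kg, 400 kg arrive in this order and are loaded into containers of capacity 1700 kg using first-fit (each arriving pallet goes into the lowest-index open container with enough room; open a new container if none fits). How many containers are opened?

6

  1200 → container 1 (new)  [load 1200/1700]
  400 → container 1  [load 1600/1700]
  1300 → container 2 (new)  [load 1300/1700]
  500 → container 3 (new)  [load 500/1700]
  300 → container 2  [load 1600/1700]
  900 → container 3  [load 1400/1700]
  500 → container 4 (new)  [load 500/1700]
  400 → container 4  [load 900/1700]
  1300 → container 5 (new)  [load 1300/1700]
  1200 → container 6 (new)  [load 1200/1700]
  400 → container 4  [load 1300/1700]
  300 → container 3  [load 1700/1700]
  500 → container 6  [load 1700/1700]
  400 → container 4  [load 1700/1700]
6 containers opened.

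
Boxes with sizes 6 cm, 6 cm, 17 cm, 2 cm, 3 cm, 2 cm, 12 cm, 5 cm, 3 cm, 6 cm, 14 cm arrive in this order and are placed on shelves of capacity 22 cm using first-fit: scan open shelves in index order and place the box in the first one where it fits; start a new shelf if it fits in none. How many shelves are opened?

  6 → shelf 1 (new)  [load 6/22]
  6 → shelf 1  [load 12/22]
  17 → shelf 2 (new)  [load 17/22]
  2 → shelf 1  [load 14/22]
  3 → shelf 1  [load 17/22]
  2 → shelf 1  [load 19/22]
  12 → shelf 3 (new)  [load 12/22]
  5 → shelf 2  [load 22/22]
  3 → shelf 1  [load 22/22]
  6 → shelf 3  [load 18/22]
  14 → shelf 4 (new)  [load 14/22]
4 shelves opened.

4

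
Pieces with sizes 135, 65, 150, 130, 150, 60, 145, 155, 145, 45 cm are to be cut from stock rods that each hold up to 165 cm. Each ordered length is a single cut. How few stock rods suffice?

Total = 155 + 150 + 150 + 145 + 145 + 135 + 130 + 65 + 60 + 45 = 1180 cm.
Lower bound: ⌈1180/165⌉ = 8 stock rods.
A packing using 9 stock rods:
  stock rod 1: 155 = 155
  stock rod 2: 150 = 150
  stock rod 3: 150 = 150
  stock rod 4: 145 = 145
  stock rod 5: 145 = 145
  stock rod 6: 135 = 135
  stock rod 7: 130 = 130
  stock rod 8: 65 + 60 = 125
  stock rod 9: 45 = 45
No arrangement into 8 stock rods stays within capacity, so 9 is optimal.

9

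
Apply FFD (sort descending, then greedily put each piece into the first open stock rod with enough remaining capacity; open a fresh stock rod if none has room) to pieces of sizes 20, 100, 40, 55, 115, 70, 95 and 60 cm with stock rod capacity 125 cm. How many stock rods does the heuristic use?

5

Sorted descending: 115, 100, 95, 70, 60, 55, 40, 20.
  115 → stock rod 1 (new)  [load 115/125]
  100 → stock rod 2 (new)  [load 100/125]
  95 → stock rod 3 (new)  [load 95/125]
  70 → stock rod 4 (new)  [load 70/125]
  60 → stock rod 5 (new)  [load 60/125]
  55 → stock rod 4  [load 125/125]
  40 → stock rod 5  [load 100/125]
  20 → stock rod 2  [load 120/125]
5 stock rods opened.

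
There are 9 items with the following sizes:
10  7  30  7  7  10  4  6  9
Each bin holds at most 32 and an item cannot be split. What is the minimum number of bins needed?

Total = 30 + 10 + 10 + 9 + 7 + 7 + 7 + 6 + 4 = 90.
Lower bound: ⌈90/32⌉ = 3 bins.
A packing using 3 bins:
  bin 1: 30 = 30
  bin 2: 10 + 10 + 9 = 29
  bin 3: 7 + 7 + 7 + 6 + 4 = 31
This matches the lower bound, so 3 is optimal.

3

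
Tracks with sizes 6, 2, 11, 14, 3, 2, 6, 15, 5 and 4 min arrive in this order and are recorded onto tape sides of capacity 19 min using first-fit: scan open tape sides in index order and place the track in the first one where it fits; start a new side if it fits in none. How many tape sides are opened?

  6 → side 1 (new)  [load 6/19]
  2 → side 1  [load 8/19]
  11 → side 1  [load 19/19]
  14 → side 2 (new)  [load 14/19]
  3 → side 2  [load 17/19]
  2 → side 2  [load 19/19]
  6 → side 3 (new)  [load 6/19]
  15 → side 4 (new)  [load 15/19]
  5 → side 3  [load 11/19]
  4 → side 3  [load 15/19]
4 tape sides opened.

4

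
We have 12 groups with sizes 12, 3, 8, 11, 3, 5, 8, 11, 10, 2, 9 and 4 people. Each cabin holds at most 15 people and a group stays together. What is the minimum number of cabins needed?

7

Total = 12 + 11 + 11 + 10 + 9 + 8 + 8 + 5 + 4 + 3 + 3 + 2 = 86 people.
Lower bound: ⌈86/15⌉ = 6 cabins.
Also, 7 groups each exceed 15/2 people, and no two of those can share a cabin, so at least 7 cabins are needed.
A packing using 7 cabins:
  cabin 1: 12 + 3 = 15
  cabin 2: 11 + 4 = 15
  cabin 3: 11 + 3 = 14
  cabin 4: 10 + 5 = 15
  cabin 5: 9 + 2 = 11
  cabin 6: 8 = 8
  cabin 7: 8 = 8
This matches the lower bound, so 7 is optimal.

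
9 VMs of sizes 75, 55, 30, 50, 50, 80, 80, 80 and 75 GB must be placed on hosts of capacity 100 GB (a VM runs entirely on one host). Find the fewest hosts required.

7

Total = 80 + 80 + 80 + 75 + 75 + 55 + 50 + 50 + 30 = 575 GB.
Lower bound: ⌈575/100⌉ = 6 hosts.
A packing using 7 hosts:
  host 1: 80 = 80
  host 2: 80 = 80
  host 3: 80 = 80
  host 4: 75 = 75
  host 5: 75 = 75
  host 6: 55 + 30 = 85
  host 7: 50 + 50 = 100
No arrangement into 6 hosts stays within capacity, so 7 is optimal.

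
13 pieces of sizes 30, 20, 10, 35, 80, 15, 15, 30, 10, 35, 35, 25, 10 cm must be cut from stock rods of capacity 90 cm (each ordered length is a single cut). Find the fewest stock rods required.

4

Total = 80 + 35 + 35 + 35 + 30 + 30 + 25 + 20 + 15 + 15 + 10 + 10 + 10 = 350 cm.
Lower bound: ⌈350/90⌉ = 4 stock rods.
A packing using 4 stock rods:
  stock rod 1: 80 + 10 = 90
  stock rod 2: 35 + 35 + 20 = 90
  stock rod 3: 35 + 30 + 25 = 90
  stock rod 4: 30 + 15 + 15 + 10 + 10 = 80
This matches the lower bound, so 4 is optimal.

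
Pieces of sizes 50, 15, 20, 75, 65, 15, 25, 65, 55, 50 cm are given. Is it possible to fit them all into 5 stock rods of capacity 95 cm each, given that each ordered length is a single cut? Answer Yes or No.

Total = 435 cm; ⌈435/95⌉ = 5.
6 pieces each exceed half the capacity and cannot share a stock rod, forcing at least 6 stock rods.
At least 6 stock rods are required, but only 5 are allowed.

No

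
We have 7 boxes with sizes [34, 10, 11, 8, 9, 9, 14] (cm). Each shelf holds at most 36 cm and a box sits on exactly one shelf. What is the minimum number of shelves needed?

3

Total = 34 + 14 + 11 + 10 + 9 + 9 + 8 = 95 cm.
Lower bound: ⌈95/36⌉ = 3 shelves.
A packing using 3 shelves:
  shelf 1: 34 = 34
  shelf 2: 14 + 11 + 10 = 35
  shelf 3: 9 + 9 + 8 = 26
This matches the lower bound, so 3 is optimal.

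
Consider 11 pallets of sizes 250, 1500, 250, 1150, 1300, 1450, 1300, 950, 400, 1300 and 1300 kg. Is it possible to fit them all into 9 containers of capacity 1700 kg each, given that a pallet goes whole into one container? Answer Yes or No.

A valid assignment using 8 containers:
  container 1: 1500 = 1500
  container 2: 1450 + 250 = 1700
  container 3: 1300 + 400 = 1700
  container 4: 1300 + 250 = 1550
  container 5: 1300 = 1300
  container 6: 1300 = 1300
  container 7: 1150 = 1150
  container 8: 950 = 950
That uses only 8 ≤ 9, so 9 containers are enough.

Yes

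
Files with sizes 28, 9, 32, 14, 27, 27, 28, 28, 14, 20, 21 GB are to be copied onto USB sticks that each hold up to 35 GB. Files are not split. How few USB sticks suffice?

9

Total = 32 + 28 + 28 + 28 + 27 + 27 + 21 + 20 + 14 + 14 + 9 = 248 GB.
Lower bound: ⌈248/35⌉ = 8 USB sticks.
A packing using 9 USB sticks:
  USB stick 1: 32 = 32
  USB stick 2: 28 = 28
  USB stick 3: 28 = 28
  USB stick 4: 28 = 28
  USB stick 5: 27 = 27
  USB stick 6: 27 = 27
  USB stick 7: 21 + 14 = 35
  USB stick 8: 20 + 14 = 34
  USB stick 9: 9 = 9
No arrangement into 8 USB sticks stays within capacity, so 9 is optimal.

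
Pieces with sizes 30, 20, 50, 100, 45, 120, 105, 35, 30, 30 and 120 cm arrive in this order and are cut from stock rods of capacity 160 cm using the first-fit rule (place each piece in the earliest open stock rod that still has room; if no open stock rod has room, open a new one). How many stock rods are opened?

5

  30 → stock rod 1 (new)  [load 30/160]
  20 → stock rod 1  [load 50/160]
  50 → stock rod 1  [load 100/160]
  100 → stock rod 2 (new)  [load 100/160]
  45 → stock rod 1  [load 145/160]
  120 → stock rod 3 (new)  [load 120/160]
  105 → stock rod 4 (new)  [load 105/160]
  35 → stock rod 2  [load 135/160]
  30 → stock rod 3  [load 150/160]
  30 → stock rod 4  [load 135/160]
  120 → stock rod 5 (new)  [load 120/160]
5 stock rods opened.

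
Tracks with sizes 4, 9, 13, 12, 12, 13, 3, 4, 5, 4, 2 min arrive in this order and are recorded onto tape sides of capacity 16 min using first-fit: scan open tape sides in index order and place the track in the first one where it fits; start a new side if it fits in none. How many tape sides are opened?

  4 → side 1 (new)  [load 4/16]
  9 → side 1  [load 13/16]
  13 → side 2 (new)  [load 13/16]
  12 → side 3 (new)  [load 12/16]
  12 → side 4 (new)  [load 12/16]
  13 → side 5 (new)  [load 13/16]
  3 → side 1  [load 16/16]
  4 → side 3  [load 16/16]
  5 → side 6 (new)  [load 5/16]
  4 → side 4  [load 16/16]
  2 → side 2  [load 15/16]
6 tape sides opened.

6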